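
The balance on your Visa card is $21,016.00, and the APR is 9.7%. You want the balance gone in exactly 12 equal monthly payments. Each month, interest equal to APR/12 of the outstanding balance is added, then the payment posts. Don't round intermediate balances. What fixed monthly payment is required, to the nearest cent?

$1,844.71

Monthly rate r = 9.7%/12 = 0.808333% = 0.00808333.
Level-payment amortization: P = B₀·r / (1 − (1+r)^(−n)) = 21016.00·0.00808333 / (1 − 1.00808^(−12)).
Denominator 1 − (1+r)^(−12) = 0.0920900309.
P = 169.879 / 0.0920900309 ≈ 1844.71.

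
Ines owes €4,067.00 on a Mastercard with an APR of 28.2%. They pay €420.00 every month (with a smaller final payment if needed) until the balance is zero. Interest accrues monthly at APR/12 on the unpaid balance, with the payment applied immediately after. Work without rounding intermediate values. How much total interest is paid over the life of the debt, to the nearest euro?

Monthly rate r = 28.2%/12 = 2.35% = 0.0235.
Payoff takes n = ⌈−ln(1 − rB₀/P)/ln(1+r)⌉ = ⌈11.116⌉ = 12 payments; the last is €49.13.
Total paid = 11·€420.00 + €49.13 = €4,669.13.
Total interest = total paid − principal = €4,669.13 − €4,067.00 = €602.13.

€602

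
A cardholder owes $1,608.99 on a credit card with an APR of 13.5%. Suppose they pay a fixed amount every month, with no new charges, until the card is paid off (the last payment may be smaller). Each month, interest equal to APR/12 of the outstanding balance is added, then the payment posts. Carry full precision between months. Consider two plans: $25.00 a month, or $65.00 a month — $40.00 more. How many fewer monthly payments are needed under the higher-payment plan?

Monthly rate r = 13.5%/12 = 1.125% = 0.01125.
At $25.00/mo: n = ⌈−ln(1 − rB₀/P)/ln(1+r)⌉ = 116 payments (last $2.23); total interest = total paid − $1,608.99 = $1,268.24.
At $65.00/mo: 30 payments (last $11.47); total interest $287.48.
Payments saved = 116 − 30 = 86.

86 fewer payments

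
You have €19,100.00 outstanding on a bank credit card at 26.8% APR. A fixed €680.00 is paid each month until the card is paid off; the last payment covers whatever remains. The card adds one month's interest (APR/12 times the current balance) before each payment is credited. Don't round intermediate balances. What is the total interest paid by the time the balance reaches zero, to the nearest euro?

Monthly rate r = 26.8%/12 = 2.23333% = 0.0223333.
Payoff takes n = ⌈−ln(1 − rB₀/P)/ln(1+r)⌉ = ⌈44.685⌉ = 45 payments; the last is €467.66.
Total paid = 44·€680.00 + €467.66 = €30,387.66.
Total interest = total paid − principal = €30,387.66 − €19,100.00 = €11,287.66.

€11,288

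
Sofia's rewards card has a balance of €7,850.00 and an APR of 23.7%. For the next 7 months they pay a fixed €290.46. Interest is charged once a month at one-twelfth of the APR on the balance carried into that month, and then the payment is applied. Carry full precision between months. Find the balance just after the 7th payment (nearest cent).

€6,843.99

Monthly rate r = 23.7%/12 = 1.975% = 0.01975.
Each month: B ← B·(1+r) − €290.46.
Month 1: interest €155.04; balance after payment €7,714.58.
Month 2: interest €152.36; balance after payment €7,576.48.
Month 3: interest €149.64; balance after payment €7,435.66.
Month 4: interest €146.85; balance after payment €7,292.05.
Month 5: interest €144.02; balance after payment €7,145.61.
Month 6: interest €141.13; balance after payment €6,996.27.
Month 7: interest €138.18; balance after payment €6,843.99.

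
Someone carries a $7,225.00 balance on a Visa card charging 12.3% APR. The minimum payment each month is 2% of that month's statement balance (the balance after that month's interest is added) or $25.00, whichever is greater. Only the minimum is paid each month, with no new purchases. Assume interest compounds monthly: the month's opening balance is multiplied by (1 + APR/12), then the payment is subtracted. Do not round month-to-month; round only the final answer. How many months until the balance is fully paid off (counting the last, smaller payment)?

246 months

Monthly rate r = 12.3%/12 = 1.025% = 0.01025.
While 2% of the post-interest balance exceeds $25.00, each month B ← (B·(1+r))·(1 − 0.02), i.e. B shrinks by the factor (1+r)·0.98 = 0.99005.
This holds for months 1–177. Entering month 178 the balance is $1,229.59; 2% of the post-interest balance is now below $25.00, so the flat $25.00 minimum applies from here.
From month 178 a fixed $25.00 at rate r clears $1,229.59 in 69 more payments. Total: 177 + 69 = 246 months.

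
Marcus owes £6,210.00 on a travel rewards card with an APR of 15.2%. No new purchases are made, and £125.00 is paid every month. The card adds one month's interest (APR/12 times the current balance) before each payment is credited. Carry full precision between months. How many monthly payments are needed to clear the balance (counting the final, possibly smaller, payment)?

Monthly rate r = 15.2%/12 = 1.26667% = 0.0126667.
Recurrence: B ← B·(1+r) − £125.00.
Month 1: interest £78.66; balance after payment £6,163.66.
Month 2: interest £78.07; balance after payment £6,116.73.
Closed form: n = −ln(1 − rB₀/P)/ln(1+r) = −ln(0.37072)/ln(1.01267) ≈ 78.835, so the balance reaches zero during payment 79.

79 payments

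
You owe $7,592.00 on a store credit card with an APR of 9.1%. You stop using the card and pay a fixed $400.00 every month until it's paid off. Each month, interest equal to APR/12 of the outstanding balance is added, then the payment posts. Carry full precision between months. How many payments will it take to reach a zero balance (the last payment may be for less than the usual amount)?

21 months

Monthly rate r = 9.1%/12 = 0.758333% = 0.00758333.
Recurrence: B ← B·(1+r) − $400.00.
Month 1: interest $57.57; balance after payment $7,249.57.
Month 2: interest $54.98; balance after payment $6,904.55.
Closed form: n = −ln(1 − rB₀/P)/ln(1+r) = −ln(0.85607)/ln(1.00758) ≈ 20.571, so the balance reaches zero during payment 21.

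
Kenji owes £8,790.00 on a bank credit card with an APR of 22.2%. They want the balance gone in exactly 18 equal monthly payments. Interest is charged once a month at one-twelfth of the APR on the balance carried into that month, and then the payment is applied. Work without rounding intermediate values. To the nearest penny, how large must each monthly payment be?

Monthly rate r = 22.2%/12 = 1.85% = 0.0185.
Level-payment amortization: P = B₀·r / (1 − (1+r)^(−n)) = 8790.00·0.0185 / (1 − 1.0185^(−18)).
Denominator 1 − (1+r)^(−18) = 0.281045511.
P = 162.615 / 0.281045511 ≈ 578.61.

£578.61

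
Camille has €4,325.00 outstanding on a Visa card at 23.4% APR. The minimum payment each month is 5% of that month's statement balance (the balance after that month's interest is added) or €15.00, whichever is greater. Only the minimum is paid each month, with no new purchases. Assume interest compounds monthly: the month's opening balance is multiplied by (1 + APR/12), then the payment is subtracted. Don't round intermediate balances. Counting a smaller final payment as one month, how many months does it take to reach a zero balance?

110 months

Monthly rate r = 23.4%/12 = 1.95% = 0.0195.
While 5% of the post-interest balance exceeds €15.00, each month B ← (B·(1+r))·(1 − 0.05), i.e. B shrinks by the factor (1+r)·0.95 = 0.96852.
This holds for months 1–85. Entering month 86 the balance is €285.37; 5% of the post-interest balance is now below €15.00, so the flat €15.00 minimum applies from here.
From month 86 a fixed €15.00 at rate r clears €285.37 in 25 more payments. Total: 85 + 25 = 110 months.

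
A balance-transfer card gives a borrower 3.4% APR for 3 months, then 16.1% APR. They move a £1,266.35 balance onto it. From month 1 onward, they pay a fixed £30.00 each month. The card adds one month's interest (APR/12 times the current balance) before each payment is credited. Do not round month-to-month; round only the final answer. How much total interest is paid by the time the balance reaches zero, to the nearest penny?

Promo months 1–3 at r₀ = 3.4%/12 = 0.00283333; months 4+ at r₁ = 16.1%/12 = 0.0134167.
After month 3: iterate B ← B·(1+r₀) − £30.00 for 3 months → £1,186.89.
Then at r₁ with £30.00/mo: n₂ = −ln(1 − r₁·B/P)/ln(1+r₁) ≈ 56.78 → 57 more payments.
Total paid = 59·£30.00 + £23.43 = £1,793.43; interest = £1,793.43 − £1,266.35 = £527.08.

£527.08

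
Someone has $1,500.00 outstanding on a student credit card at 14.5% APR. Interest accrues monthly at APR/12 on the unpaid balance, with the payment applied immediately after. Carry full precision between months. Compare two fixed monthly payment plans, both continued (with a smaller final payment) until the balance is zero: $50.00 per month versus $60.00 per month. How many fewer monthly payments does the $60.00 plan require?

8 fewer payments

Monthly rate r = 14.5%/12 = 1.20833% = 0.0120833.
At $50.00/mo: n = ⌈−ln(1 − rB₀/P)/ln(1+r)⌉ = 38 payments (last $24.21); total interest = total paid − $1,500.00 = $374.21.
At $60.00/mo: 30 payments (last $56.66); total interest $296.66.
Payments saved = 38 − 30 = 8.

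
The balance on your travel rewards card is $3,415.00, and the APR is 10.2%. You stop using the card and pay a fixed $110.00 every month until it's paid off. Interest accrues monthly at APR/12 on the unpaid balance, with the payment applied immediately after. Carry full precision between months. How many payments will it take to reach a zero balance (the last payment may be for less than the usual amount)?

Monthly rate r = 10.2%/12 = 0.85% = 0.0085.
Recurrence: B ← B·(1+r) − $110.00.
Month 1: interest $29.03; balance after payment $3,334.03.
Month 2: interest $28.34; balance after payment $3,252.37.
Closed form: n = −ln(1 − rB₀/P)/ln(1+r) = −ln(0.73611)/ln(1.0085) ≈ 36.197, so the balance reaches zero during payment 37.

37 months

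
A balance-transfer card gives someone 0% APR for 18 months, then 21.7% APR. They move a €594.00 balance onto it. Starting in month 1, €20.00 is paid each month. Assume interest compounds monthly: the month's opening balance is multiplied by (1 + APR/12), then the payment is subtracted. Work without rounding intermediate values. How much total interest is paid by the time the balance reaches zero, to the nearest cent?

€31.32

Promo months 1–18 at r₀ = 0%/12 = 0; months 19+ at r₁ = 21.7%/12 = 0.0180833.
After month 18 (no interest yet): B = €594.00 − 18·€20.00 = €234.00.
Then at r₁ with €20.00/mo: n₂ = −ln(1 − r₁·B/P)/ln(1+r₁) ≈ 13.26 → 14 more payments.
Total paid = 31·€20.00 + €5.32 = €625.32; interest = €625.32 − €594.00 = €31.32.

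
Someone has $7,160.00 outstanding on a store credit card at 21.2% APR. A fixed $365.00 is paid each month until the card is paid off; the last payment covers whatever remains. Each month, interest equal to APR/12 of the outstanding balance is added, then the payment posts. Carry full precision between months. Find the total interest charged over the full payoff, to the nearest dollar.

$1,709

Monthly rate r = 21.2%/12 = 1.76667% = 0.0176667.
Payoff takes n = ⌈−ln(1 − rB₀/P)/ln(1+r)⌉ = ⌈24.297⌉ = 25 payments; the last is $109.09.
Total paid = 24·$365.00 + $109.09 = $8,869.09.
Total interest = total paid − principal = $8,869.09 − $7,160.00 = $1,709.09.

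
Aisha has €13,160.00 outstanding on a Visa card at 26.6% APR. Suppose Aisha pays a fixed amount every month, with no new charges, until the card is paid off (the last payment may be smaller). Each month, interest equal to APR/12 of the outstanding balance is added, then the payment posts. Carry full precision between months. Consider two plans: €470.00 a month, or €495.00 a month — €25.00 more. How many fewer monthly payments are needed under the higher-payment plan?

4 fewer payments

Monthly rate r = 26.6%/12 = 2.21667% = 0.0221667.
At €470.00/mo: n = ⌈−ln(1 − rB₀/P)/ln(1+r)⌉ = 45 payments (last €100.75); total interest = total paid − €13,160.00 = €7,620.75.
At €495.00/mo: 41 payments (last €293.88); total interest €6,933.88.
Payments saved = 45 − 41 = 4.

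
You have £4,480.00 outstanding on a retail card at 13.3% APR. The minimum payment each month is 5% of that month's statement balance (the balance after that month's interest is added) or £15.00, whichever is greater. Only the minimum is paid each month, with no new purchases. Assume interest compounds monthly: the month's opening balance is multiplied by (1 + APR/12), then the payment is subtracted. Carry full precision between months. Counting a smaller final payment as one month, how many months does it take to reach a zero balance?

Monthly rate r = 13.3%/12 = 1.10833% = 0.0110833.
While 5% of the post-interest balance exceeds £15.00, each month B ← (B·(1+r))·(1 − 0.05), i.e. B shrinks by the factor (1+r)·0.95 = 0.96053.
This holds for months 1–68. Entering month 69 the balance is £289.73; 5% of the post-interest balance is now below £15.00, so the flat £15.00 minimum applies from here.
From month 69 a fixed £15.00 at rate r clears £289.73 in 22 more payments. Total: 68 + 22 = 90 months.

90 months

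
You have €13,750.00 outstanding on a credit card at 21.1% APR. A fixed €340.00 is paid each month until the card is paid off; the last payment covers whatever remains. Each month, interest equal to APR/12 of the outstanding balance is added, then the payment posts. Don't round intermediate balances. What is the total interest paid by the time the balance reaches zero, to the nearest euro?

€10,470

Monthly rate r = 21.1%/12 = 1.75833% = 0.0175833.
Payoff takes n = ⌈−ln(1 − rB₀/P)/ln(1+r)⌉ = ⌈71.234⌉ = 72 payments; the last is €80.01.
Total paid = 71·€340.00 + €80.01 = €24,220.01.
Total interest = total paid − principal = €24,220.01 − €13,750.00 = €10,470.01.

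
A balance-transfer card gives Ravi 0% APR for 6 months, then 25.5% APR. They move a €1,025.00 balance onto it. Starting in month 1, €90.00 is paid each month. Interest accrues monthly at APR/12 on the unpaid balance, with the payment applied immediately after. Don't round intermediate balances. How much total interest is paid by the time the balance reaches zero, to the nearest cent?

Promo months 1–6 at r₀ = 0%/12 = 0; months 7+ at r₁ = 25.5%/12 = 0.02125.
After month 6 (no interest yet): B = €1,025.00 − 6·€90.00 = €485.00.
Then at r₁ with €90.00/mo: n₂ = −ln(1 − r₁·B/P)/ln(1+r₁) ≈ 5.78 → 6 more payments.
Total paid = 11·€90.00 + €70.70 = €1,060.70; interest = €1,060.70 − €1,025.00 = €35.70.

€35.70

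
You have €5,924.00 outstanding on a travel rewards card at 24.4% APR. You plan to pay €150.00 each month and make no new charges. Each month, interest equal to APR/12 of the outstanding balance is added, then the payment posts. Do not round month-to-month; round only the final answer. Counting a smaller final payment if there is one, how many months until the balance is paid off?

81 payments

Monthly rate r = 24.4%/12 = 2.03333% = 0.0203333.
Recurrence: B ← B·(1+r) − €150.00.
Month 1: interest €120.45; balance after payment €5,894.45.
Month 2: interest €119.85; balance after payment €5,864.31.
Closed form: n = −ln(1 − rB₀/P)/ln(1+r) = −ln(0.19697)/ln(1.02033) ≈ 80.713, so the balance reaches zero during payment 81.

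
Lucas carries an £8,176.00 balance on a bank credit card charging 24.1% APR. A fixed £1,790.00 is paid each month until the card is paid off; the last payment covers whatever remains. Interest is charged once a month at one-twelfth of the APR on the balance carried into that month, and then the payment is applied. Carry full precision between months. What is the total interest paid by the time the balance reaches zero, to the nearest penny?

£487.87

Monthly rate r = 24.1%/12 = 2.00833% = 0.0200833.
Payoff takes n = ⌈−ln(1 − rB₀/P)/ln(1+r)⌉ = ⌈4.839⌉ = 5 payments; the last is £1,503.87.
Total paid = 4·£1,790.00 + £1,503.87 = £8,663.87.
Total interest = total paid − principal = £8,663.87 − £8,176.00 = £487.87.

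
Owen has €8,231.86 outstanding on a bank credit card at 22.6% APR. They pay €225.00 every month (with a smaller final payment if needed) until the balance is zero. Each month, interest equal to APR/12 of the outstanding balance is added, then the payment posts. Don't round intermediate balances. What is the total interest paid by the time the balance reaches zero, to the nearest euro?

Monthly rate r = 22.6%/12 = 1.88333% = 0.0188333.
Payoff takes n = ⌈−ln(1 − rB₀/P)/ln(1+r)⌉ = ⌈62.604⌉ = 63 payments; the last is €136.46.
Total paid = 62·€225.00 + €136.46 = €14,086.46.
Total interest = total paid − principal = €14,086.46 − €8,231.86 = €5,854.60.

€5,855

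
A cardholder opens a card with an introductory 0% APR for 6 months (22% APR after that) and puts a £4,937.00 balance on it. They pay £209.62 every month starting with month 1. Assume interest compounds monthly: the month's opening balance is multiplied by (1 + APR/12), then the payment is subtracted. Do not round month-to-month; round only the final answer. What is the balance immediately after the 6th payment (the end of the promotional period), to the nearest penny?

Promo months 1–6 at r₀ = 0%/12 = 0; months 7+ at r₁ = 22%/12 = 0.0183333.
After month 6 (no interest yet): B = £4,937.00 − 6·£209.62 = £3,679.28.

£3,679.28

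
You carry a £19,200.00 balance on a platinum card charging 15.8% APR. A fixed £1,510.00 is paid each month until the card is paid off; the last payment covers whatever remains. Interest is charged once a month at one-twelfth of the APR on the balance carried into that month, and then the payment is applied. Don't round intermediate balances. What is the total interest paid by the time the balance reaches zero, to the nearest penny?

£1,950.72

Monthly rate r = 15.8%/12 = 1.31667% = 0.0131667.
Payoff takes n = ⌈−ln(1 − rB₀/P)/ln(1+r)⌉ = ⌈14.007⌉ = 15 payments; the last is £10.72.
Total paid = 14·£1,510.00 + £10.72 = £21,150.72.
Total interest = total paid − principal = £21,150.72 − £19,200.00 = £1,950.72.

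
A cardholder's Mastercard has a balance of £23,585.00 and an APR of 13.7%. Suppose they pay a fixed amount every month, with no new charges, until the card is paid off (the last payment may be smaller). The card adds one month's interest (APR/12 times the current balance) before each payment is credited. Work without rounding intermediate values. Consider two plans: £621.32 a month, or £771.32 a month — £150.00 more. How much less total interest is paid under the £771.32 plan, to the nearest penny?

£1,915.09

Monthly rate r = 13.7%/12 = 1.14167% = 0.0114167.
At £621.32/mo: n = ⌈−ln(1 − rB₀/P)/ln(1+r)⌉ = 51 payments (last £24.83); total interest = total paid − £23,585.00 = £7,505.83.
At £771.32/mo: 38 payments (last £636.90); total interest £5,590.74.
Interest saved = £7,505.83 − £5,590.74 = £1,915.09.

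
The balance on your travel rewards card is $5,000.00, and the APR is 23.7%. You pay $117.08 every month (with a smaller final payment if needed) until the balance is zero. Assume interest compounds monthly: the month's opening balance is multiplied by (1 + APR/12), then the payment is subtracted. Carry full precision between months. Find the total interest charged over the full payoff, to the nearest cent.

Monthly rate r = 23.7%/12 = 1.975% = 0.01975.
Payoff takes n = ⌈−ln(1 − rB₀/P)/ln(1+r)⌉ = ⌈94.814⌉ = 95 payments; the last is $95.44.
Total paid = 94·$117.08 + $95.44 = $11,100.96.
Total interest = total paid − principal = $11,100.96 − $5,000.00 = $6,100.96.

$6,100.96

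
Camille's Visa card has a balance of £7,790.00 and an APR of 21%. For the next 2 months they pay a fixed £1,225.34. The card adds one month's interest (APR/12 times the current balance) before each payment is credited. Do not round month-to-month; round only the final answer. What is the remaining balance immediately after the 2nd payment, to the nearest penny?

£5,592.91

Monthly rate r = 21%/12 = 1.75% = 0.0175.
Each month: B ← B·(1+r) − £1,225.34.
Month 1: interest £136.33; balance after payment £6,700.98.
Month 2: interest £117.27; balance after payment £5,592.91.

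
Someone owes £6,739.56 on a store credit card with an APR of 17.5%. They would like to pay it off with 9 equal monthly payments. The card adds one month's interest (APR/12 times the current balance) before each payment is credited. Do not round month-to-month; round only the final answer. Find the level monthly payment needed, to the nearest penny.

£804.50

Monthly rate r = 17.5%/12 = 1.45833% = 0.0145833.
Level-payment amortization: P = B₀·r / (1 − (1+r)^(−n)) = 6739.56·0.0145833 / (1 − 1.01458^(−9)).
Denominator 1 − (1+r)^(−9) = 0.122169865.
P = 98.2853 / 0.122169865 ≈ 804.50.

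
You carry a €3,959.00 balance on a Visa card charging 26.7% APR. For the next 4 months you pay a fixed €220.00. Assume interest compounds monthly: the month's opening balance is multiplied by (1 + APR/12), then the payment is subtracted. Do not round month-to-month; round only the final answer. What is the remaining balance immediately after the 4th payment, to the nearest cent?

Monthly rate r = 26.7%/12 = 2.225% = 0.02225.
Each month: B ← B·(1+r) − €220.00.
Month 1: interest €88.09; balance after payment €3,827.09.
Month 2: interest €85.15; balance after payment €3,692.24.
Month 3: interest €82.15; balance after payment €3,554.39.
Month 4: interest €79.09; balance after payment €3,413.48.

€3,413.48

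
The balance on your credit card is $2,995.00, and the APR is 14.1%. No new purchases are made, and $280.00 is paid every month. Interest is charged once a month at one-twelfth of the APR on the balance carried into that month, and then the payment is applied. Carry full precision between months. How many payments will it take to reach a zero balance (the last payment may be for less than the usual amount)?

Monthly rate r = 14.1%/12 = 1.175% = 0.01175.
Recurrence: B ← B·(1+r) − $280.00.
Month 1: interest $35.19; balance after payment $2,750.19.
Month 2: interest $32.31; balance after payment $2,502.51.
Closed form: n = −ln(1 − rB₀/P)/ln(1+r) = −ln(0.87432)/ln(1.01175) ≈ 11.498, so the balance reaches zero during payment 12.

12 payments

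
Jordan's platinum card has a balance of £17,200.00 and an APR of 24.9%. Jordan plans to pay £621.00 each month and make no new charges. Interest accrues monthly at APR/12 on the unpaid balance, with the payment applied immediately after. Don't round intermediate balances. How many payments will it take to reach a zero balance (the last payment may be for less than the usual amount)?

Monthly rate r = 24.9%/12 = 2.075% = 0.02075.
Recurrence: B ← B·(1+r) − £621.00.
Month 1: interest £356.90; balance after payment £16,935.90.
Month 2: interest £351.42; balance after payment £16,666.32.
Closed form: n = −ln(1 − rB₀/P)/ln(1+r) = −ln(0.42528)/ln(1.02075) ≈ 41.631, so the balance reaches zero during payment 42.

42 months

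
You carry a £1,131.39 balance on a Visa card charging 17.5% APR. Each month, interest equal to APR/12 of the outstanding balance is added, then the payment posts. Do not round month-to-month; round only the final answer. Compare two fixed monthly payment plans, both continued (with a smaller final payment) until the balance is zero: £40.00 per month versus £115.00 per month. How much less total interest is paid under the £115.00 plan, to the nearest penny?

Monthly rate r = 17.5%/12 = 1.45833% = 0.0145833.
At £40.00/mo: n = ⌈−ln(1 − rB₀/P)/ln(1+r)⌉ = 37 payments (last £29.47); total interest = total paid − £1,131.39 = £338.08.
At £115.00/mo: 11 payments (last £80.32); total interest £98.93.
Interest saved = £338.08 − £98.93 = £239.15.

£239.15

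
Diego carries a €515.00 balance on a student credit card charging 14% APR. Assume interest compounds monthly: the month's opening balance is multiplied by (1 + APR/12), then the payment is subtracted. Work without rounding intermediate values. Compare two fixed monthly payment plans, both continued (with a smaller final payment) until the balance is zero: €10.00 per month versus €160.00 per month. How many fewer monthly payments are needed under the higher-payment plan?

76 fewer payments

Monthly rate r = 14%/12 = 1.16667% = 0.0116667.
At €10.00/mo: n = ⌈−ln(1 − rB₀/P)/ln(1+r)⌉ = 80 payments (last €1.77); total interest = total paid − €515.00 = €276.77.
At €160.00/mo: 4 payments (last €48.17); total interest €13.17.
Payments saved = 80 − 4 = 76.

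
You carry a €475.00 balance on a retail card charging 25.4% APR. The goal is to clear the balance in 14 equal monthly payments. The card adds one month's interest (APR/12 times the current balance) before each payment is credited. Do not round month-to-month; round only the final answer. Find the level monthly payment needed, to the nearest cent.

Monthly rate r = 25.4%/12 = 2.11667% = 0.0211667.
Level-payment amortization: P = B₀·r / (1 − (1+r)^(−n)) = 475.00·0.0211667 / (1 − 1.02117^(−14)).
Denominator 1 − (1+r)^(−14) = 0.254157408.
P = 10.0542 / 0.254157408 ≈ 39.56.

€39.56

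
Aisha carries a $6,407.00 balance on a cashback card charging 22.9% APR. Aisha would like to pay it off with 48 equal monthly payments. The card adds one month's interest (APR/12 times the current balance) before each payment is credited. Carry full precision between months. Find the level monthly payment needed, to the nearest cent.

$205.00

Monthly rate r = 22.9%/12 = 1.90833% = 0.0190833.
Level-payment amortization: P = B₀·r / (1 − (1+r)^(−n)) = 6407.00·0.0190833 / (1 − 1.01908^(−48)).
Denominator 1 − (1+r)^(−48) = 0.596415526.
P = 122.267 / 0.596415526 ≈ 205.00.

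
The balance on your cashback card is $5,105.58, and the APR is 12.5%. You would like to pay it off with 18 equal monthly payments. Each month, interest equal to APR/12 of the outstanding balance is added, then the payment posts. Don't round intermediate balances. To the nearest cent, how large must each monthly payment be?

$312.54

Monthly rate r = 12.5%/12 = 1.04167% = 0.0104167.
Level-payment amortization: P = B₀·r / (1 − (1+r)^(−n)) = 5105.58·0.0104167 / (1 − 1.01042^(−18)).
Denominator 1 − (1+r)^(−18) = 0.170166472.
P = 53.1831 / 0.170166472 ≈ 312.54.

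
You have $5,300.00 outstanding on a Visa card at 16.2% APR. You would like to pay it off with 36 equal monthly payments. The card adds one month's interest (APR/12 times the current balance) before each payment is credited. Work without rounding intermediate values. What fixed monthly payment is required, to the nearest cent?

$186.86

Monthly rate r = 16.2%/12 = 1.35% = 0.0135.
Level-payment amortization: P = B₀·r / (1 − (1+r)^(−n)) = 5300.00·0.0135 / (1 − 1.0135^(−36)).
Denominator 1 − (1+r)^(−36) = 0.38291514.
P = 71.55 / 0.38291514 ≈ 186.86.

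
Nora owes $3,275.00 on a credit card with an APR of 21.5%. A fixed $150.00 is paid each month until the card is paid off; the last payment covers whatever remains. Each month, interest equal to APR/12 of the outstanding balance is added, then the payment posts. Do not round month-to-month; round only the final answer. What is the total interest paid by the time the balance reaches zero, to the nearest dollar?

$917

Monthly rate r = 21.5%/12 = 1.79167% = 0.0179167.
Payoff takes n = ⌈−ln(1 − rB₀/P)/ln(1+r)⌉ = ⌈27.944⌉ = 28 payments; the last is $141.69.
Total paid = 27·$150.00 + $141.69 = $4,191.69.
Total interest = total paid − principal = $4,191.69 − $3,275.00 = $916.69.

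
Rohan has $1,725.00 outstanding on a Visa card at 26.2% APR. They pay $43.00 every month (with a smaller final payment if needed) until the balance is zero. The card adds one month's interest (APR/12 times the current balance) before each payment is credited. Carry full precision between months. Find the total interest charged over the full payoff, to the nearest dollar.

Monthly rate r = 26.2%/12 = 2.18333% = 0.0218333.
Payoff takes n = ⌈−ln(1 − rB₀/P)/ln(1+r)⌉ = ⌈96.602⌉ = 97 payments; the last is $25.99.
Total paid = 96·$43.00 + $25.99 = $4,153.99.
Total interest = total paid − principal = $4,153.99 − $1,725.00 = $2,428.99.

$2,429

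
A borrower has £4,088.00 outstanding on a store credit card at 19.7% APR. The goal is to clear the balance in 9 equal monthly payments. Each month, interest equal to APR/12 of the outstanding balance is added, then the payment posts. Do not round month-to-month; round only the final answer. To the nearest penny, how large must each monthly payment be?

Monthly rate r = 19.7%/12 = 1.64167% = 0.0164167.
Level-payment amortization: P = B₀·r / (1 − (1+r)^(−n)) = 4088.00·0.0164167 / (1 − 1.01642^(−9)).
Denominator 1 − (1+r)^(−9) = 0.136317738.
P = 67.1113 / 0.136317738 ≈ 492.32.

£492.32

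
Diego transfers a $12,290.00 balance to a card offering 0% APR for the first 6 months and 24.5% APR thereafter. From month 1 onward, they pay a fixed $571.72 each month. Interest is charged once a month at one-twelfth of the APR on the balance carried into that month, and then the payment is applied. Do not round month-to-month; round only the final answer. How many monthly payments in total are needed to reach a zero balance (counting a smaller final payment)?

Promo months 1–6 at r₀ = 0%/12 = 0; months 7+ at r₁ = 24.5%/12 = 0.0204167.
After month 6 (no interest yet): B = $12,290.00 − 6·$571.72 = $8,859.68.
Then at r₁ with $571.72/mo: n₂ = −ln(1 − r₁·B/P)/ln(1+r₁) ≈ 18.82 → 19 more payments.

25 months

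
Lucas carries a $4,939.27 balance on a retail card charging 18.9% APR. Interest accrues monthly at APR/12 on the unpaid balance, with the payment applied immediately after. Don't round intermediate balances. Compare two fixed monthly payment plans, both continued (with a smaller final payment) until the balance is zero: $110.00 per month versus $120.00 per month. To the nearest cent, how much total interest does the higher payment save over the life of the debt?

$622.36

Monthly rate r = 18.9%/12 = 1.575% = 0.01575.
At $110.00/mo: n = ⌈−ln(1 − rB₀/P)/ln(1+r)⌉ = 79 payments (last $66.28); total interest = total paid − $4,939.27 = $3,707.01.
At $120.00/mo: 67 payments (last $103.92); total interest $3,084.65.
Interest saved = $3,707.01 − $3,084.65 = $622.36.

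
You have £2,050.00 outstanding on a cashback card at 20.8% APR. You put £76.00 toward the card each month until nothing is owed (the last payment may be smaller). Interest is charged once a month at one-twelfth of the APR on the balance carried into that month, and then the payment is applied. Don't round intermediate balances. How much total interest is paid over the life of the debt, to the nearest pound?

£737

Monthly rate r = 20.8%/12 = 1.73333% = 0.0173333.
Payoff takes n = ⌈−ln(1 − rB₀/P)/ln(1+r)⌉ = ⌈36.675⌉ = 37 payments; the last is £51.45.
Total paid = 36·£76.00 + £51.45 = £2,787.45.
Total interest = total paid − principal = £2,787.45 − £2,050.00 = £737.45.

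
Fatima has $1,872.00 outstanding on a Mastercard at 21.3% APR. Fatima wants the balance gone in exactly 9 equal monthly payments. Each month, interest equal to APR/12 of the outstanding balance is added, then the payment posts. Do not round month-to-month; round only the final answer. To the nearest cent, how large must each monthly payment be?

$226.89

Monthly rate r = 21.3%/12 = 1.775% = 0.01775.
Level-payment amortization: P = B₀·r / (1 − (1+r)^(−n)) = 1872.00·0.01775 / (1 − 1.01775^(−9)).
Denominator 1 − (1+r)^(−9) = 0.146447968.
P = 33.228 / 0.146447968 ≈ 226.89.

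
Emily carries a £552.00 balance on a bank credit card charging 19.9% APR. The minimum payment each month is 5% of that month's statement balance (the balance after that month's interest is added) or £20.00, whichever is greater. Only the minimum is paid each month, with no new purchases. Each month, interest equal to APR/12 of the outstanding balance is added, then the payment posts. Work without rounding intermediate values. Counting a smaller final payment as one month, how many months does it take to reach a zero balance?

Monthly rate r = 19.9%/12 = 1.65833% = 0.0165833.
While 5% of the post-interest balance exceeds £20.00, each month B ← (B·(1+r))·(1 − 0.05), i.e. B shrinks by the factor (1+r)·0.95 = 0.96575.
This holds for months 1–10. Entering month 11 the balance is £389.59; 5% of the post-interest balance is now below £20.00, so the flat £20.00 minimum applies from here.
From month 11 a fixed £20.00 at rate r clears £389.59 in 24 more payments. Total: 10 + 24 = 34 months.

34 months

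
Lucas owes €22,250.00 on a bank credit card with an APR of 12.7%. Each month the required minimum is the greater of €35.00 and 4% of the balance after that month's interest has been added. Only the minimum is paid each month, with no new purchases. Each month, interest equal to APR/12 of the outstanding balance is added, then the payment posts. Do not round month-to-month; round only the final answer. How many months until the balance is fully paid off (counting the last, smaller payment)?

136 months

Monthly rate r = 12.7%/12 = 1.05833% = 0.0105833.
While 4% of the post-interest balance exceeds €35.00, each month B ← (B·(1+r))·(1 − 0.04), i.e. B shrinks by the factor (1+r)·0.96 = 0.97016.
This holds for months 1–108. Entering month 109 the balance is €844.14; 4% of the post-interest balance is now below €35.00, so the flat €35.00 minimum applies from here.
From month 109 a fixed €35.00 at rate r clears €844.14 in 28 more payments. Total: 108 + 28 = 136 months.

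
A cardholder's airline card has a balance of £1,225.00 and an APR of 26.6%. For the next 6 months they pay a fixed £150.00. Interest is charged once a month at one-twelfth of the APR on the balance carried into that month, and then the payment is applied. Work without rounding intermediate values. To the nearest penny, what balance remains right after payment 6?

£445.85

Monthly rate r = 26.6%/12 = 2.21667% = 0.0221667.
Each month: B ← B·(1+r) − £150.00.
Month 1: interest £27.15; balance after payment £1,102.15.
Month 2: interest £24.43; balance after payment £976.59.
Month 3: interest £21.65; balance after payment £848.23.
Month 4: interest £18.80; balance after payment £717.04.
Month 5: interest £15.89; balance after payment £582.93.
Month 6: interest £12.92; balance after payment £445.85.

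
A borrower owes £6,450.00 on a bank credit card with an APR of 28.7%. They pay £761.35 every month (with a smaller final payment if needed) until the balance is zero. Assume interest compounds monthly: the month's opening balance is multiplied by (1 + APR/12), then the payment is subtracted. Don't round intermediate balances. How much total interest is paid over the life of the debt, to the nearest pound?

Monthly rate r = 28.7%/12 = 2.39167% = 0.0239167.
Payoff takes n = ⌈−ln(1 − rB₀/P)/ln(1+r)⌉ = ⌈9.580⌉ = 10 payments; the last is £443.63.
Total paid = 9·£761.35 + £443.63 = £7,295.78.
Total interest = total paid − principal = £7,295.78 − £6,450.00 = £845.78.

£846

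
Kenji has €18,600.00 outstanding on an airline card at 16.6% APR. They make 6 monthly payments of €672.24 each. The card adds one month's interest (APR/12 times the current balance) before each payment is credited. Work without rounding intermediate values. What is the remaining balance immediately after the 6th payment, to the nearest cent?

Monthly rate r = 16.6%/12 = 1.38333% = 0.0138333.
Each month: B ← B·(1+r) − €672.24.
Month 1: interest €257.30; balance after payment €18,185.06.
Month 2: interest €251.56; balance after payment €17,764.38.
Month 3: interest €245.74; balance after payment €17,337.88.
Month 4: interest €239.84; balance after payment €16,905.48.
Month 5: interest €233.86; balance after payment €16,467.10.
Month 6: interest €227.79; balance after payment €16,022.66.

€16,022.66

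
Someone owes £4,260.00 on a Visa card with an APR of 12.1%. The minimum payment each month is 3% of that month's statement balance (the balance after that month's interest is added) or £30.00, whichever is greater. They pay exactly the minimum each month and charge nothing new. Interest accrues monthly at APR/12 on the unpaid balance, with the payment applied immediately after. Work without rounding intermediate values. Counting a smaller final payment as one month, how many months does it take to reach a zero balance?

112 months

Monthly rate r = 12.1%/12 = 1.00833% = 0.0100833.
While 3% of the post-interest balance exceeds £30.00, each month B ← (B·(1+r))·(1 − 0.03), i.e. B shrinks by the factor (1+r)·0.97 = 0.97978.
This holds for months 1–72. Entering month 73 the balance is £978.80; 3% of the post-interest balance is now below £30.00, so the flat £30.00 minimum applies from here.
From month 73 a fixed £30.00 at rate r clears £978.80 in 40 more payments. Total: 72 + 40 = 112 months.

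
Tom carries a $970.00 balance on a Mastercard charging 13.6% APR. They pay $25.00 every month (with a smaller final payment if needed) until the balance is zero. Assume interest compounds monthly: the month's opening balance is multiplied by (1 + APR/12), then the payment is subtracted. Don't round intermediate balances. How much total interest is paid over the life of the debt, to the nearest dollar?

$315

Monthly rate r = 13.6%/12 = 1.13333% = 0.0113333.
Payoff takes n = ⌈−ln(1 − rB₀/P)/ln(1+r)⌉ = ⌈51.408⌉ = 52 payments; the last is $10.22.
Total paid = 51·$25.00 + $10.22 = $1,285.22.
Total interest = total paid − principal = $1,285.22 − $970.00 = $315.22.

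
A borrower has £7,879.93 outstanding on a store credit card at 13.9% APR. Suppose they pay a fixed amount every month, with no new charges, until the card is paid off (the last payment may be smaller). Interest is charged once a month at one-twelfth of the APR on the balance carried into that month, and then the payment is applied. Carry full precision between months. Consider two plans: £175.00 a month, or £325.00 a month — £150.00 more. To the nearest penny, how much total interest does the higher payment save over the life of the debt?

Monthly rate r = 13.9%/12 = 1.15833% = 0.0115833.
At £175.00/mo: n = ⌈−ln(1 − rB₀/P)/ln(1+r)⌉ = 65 payments (last £2.84); total interest = total paid − £7,879.93 = £3,322.91.
At £325.00/mo: 29 payments (last £204.02); total interest £1,424.09.
Interest saved = £3,322.91 − £1,424.09 = £1,898.82.

£1,898.82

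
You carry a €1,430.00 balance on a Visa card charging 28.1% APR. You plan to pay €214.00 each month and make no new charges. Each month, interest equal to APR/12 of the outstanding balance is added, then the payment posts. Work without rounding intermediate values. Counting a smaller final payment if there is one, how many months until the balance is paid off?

Monthly rate r = 28.1%/12 = 2.34167% = 0.0234167.
Recurrence: B ← B·(1+r) − €214.00.
Month 1: interest €33.49; balance after payment €1,249.49.
Month 2: interest €29.26; balance after payment €1,064.74.
Closed form: n = −ln(1 − rB₀/P)/ln(1+r) = −ln(0.84352)/ln(1.02342) ≈ 7.352, so the balance reaches zero during payment 8.

8 payments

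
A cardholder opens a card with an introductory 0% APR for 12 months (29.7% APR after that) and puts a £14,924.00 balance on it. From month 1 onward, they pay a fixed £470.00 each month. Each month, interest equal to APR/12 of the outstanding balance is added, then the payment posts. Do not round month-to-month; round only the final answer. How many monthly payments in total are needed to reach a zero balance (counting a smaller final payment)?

Promo months 1–12 at r₀ = 0%/12 = 0; months 13+ at r₁ = 29.7%/12 = 0.02475.
After month 12 (no interest yet): B = £14,924.00 − 12·£470.00 = £9,284.00.
Then at r₁ with £470.00/mo: n₂ = −ln(1 − r₁·B/P)/ln(1+r₁) ≈ 27.45 → 28 more payments.

40 payments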